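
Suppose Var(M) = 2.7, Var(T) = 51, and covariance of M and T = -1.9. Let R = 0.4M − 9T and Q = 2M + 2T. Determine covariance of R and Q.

covariance of R and Q = -883.16

By bilinearity, covariance of R and Q = ac·Var(M) + bd·Var(T) + (ad+bc)·covariance of M and T, with a=0.4, b=-9, c=2, d=2.
ac·Var(M) = 0.4·2·2.7 = 2.16
bd·Var(T) = (-9)·2·51 = -918
(ad+bc)·covariance of M and T = (-17.2)·(-1.9) = 32.68
covariance of R and Q = 2.16 + (-918) + 32.68 = -883.16.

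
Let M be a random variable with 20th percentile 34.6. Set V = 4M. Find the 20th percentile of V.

20th percentile of V = 138.4

Since a = 4 > 0 the transformation is increasing, so the 20th percentile of V = a·(P_{20} of M) + b = 4·34.6 = 138.4.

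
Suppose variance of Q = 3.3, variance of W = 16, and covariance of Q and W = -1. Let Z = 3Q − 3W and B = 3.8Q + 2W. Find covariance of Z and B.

By bilinearity, covariance of Z and B = ac·variance of Q + bd·variance of W + (ad+bc)·covariance of Q and W, with a=3, b=-3, c=3.8, d=2.
ac·variance of Q = 3·3.8·3.3 = 37.62
bd·variance of W = (-3)·2·16 = -96
(ad+bc)·covariance of Q and W = (-5.4)·(-1) = 5.4
covariance of Z and B = 37.62 + (-96) + 5.4 = -52.98.

covariance of Z and B = -52.98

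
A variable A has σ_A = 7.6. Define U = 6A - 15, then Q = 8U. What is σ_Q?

σ_Q = 364.8

σ_U = |6|·7.6 = 45.6.
σ_Q = |8|·45.6 = 364.8.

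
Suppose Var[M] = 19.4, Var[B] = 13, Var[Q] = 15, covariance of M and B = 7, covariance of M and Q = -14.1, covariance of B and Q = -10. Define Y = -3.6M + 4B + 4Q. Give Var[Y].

Var[Y] = 583.904

Var[Y] = a²·Var[M] + b²·Var[B] + c²·Var[Q] + 2ab·covariance of M and B + 2ac·covariance of M and Q + 2bc·covariance of B and Q, with a = -3.6, b = 4, c = 4.
= 251.424 + 208 + 240 + (-201.6) + 406.08 + (-320)
= 583.904.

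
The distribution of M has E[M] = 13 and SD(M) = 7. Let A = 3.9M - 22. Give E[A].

E[A] = 28.7

A = 3.9M - 22 is linear with a = 3.9, b = -22.
E[A] = a·E[M] + b = 3.9·13 + (-22) = 28.7.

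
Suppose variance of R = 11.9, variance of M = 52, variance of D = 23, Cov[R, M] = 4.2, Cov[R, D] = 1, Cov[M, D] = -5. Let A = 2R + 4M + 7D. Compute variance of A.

variance of A = 1821.8

variance of A = a²·variance of R + b²·variance of M + c²·variance of D + 2ab·Cov[R, M] + 2ac·Cov[R, D] + 2bc·Cov[M, D], with a = 2, b = 4, c = 7.
= 47.6 + 832 + 1127 + 67.2 + 28 + (-280)
= 1821.8.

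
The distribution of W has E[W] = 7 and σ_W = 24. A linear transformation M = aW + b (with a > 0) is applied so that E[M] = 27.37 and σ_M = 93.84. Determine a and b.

a = 3.91, b = 0

σ_M = a·σ_W (a > 0), so a = 93.84/24 = 3.91.
E[M] = a·E[W] + b, so b = 27.37 − 3.91·7 = 0.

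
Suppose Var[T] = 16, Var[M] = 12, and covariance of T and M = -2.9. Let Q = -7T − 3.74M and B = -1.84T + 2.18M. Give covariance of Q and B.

covariance of Q and B = 132.53896

By bilinearity, covariance of Q and B = ac·Var[T] + bd·Var[M] + (ad+bc)·covariance of T and M, with a=-7, b=-3.74, c=-1.84, d=2.18.
ac·Var[T] = (-7)·(-1.84)·16 = 206.08
bd·Var[M] = (-3.74)·2.18·12 = -97.8384
(ad+bc)·covariance of T and M = (-8.3784)·(-2.9) = 24.29736
covariance of Q and B = 206.08 + (-97.8384) + 24.29736 = 132.53896.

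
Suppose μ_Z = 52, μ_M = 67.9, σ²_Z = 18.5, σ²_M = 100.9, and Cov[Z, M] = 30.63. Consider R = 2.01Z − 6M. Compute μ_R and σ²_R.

μ_R = 2.01·μ_Z + (-6)·μ_M = 2.01·52 + (-6)·67.9 = -302.88.
σ²_R = a²·σ²_Z + b²·σ²_M + 2ab·Cov[Z, M] with a = 2.01, b = -6.
= 2.01²·18.5 + (-6)²·100.9 + 2·2.01·(-6)·30.63
= 74.74185 + 3632.4 + (-738.7956) = 2968.34625.

μ_R = -302.88, σ²_R = 2968.34625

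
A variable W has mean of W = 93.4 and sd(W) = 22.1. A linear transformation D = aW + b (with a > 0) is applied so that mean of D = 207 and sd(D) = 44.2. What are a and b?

sd(D) = a·sd(W) (a > 0), so a = 44.2/22.1 = 2.
mean of D = a·mean of W + b, so b = 207 − 2·93.4 = 20.2.

a = 2, b = 20.2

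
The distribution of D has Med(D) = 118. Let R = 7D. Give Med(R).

Med(R) = 826

A linear map preserves order up to sign, so Med(R) = a·Med(D) + b = 7·118 = 826.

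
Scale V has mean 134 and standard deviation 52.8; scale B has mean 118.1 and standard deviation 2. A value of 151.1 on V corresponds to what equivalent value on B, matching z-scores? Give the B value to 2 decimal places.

z = (151.1 − 134)/52.8 ≈ 0.3239.
B = 118.1 + z·2 = 118.1 + (151.1 − 134)·2/52.8 ≈ 118.75.

B = 118.75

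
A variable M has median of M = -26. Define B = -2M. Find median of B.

A linear map preserves order up to sign, so median of B = a·median of M + b = (-2)·(-26) = 52.

median of B = 52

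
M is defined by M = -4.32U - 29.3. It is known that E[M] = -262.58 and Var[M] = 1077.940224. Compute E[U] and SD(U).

From M = -4.32U - 29.3: E[M] = a·E[U] + b, so E[U] = (E[M] − b)/a = (-262.58 − (-29.3))/(-4.32) = 54.
SD(M) = √1077.940224 = 32.832.
SD(M) = |a|·SD(U), so SD(U) = 32.832/|-4.32| = 7.6.

E[U] = 54, SD(U) = 7.6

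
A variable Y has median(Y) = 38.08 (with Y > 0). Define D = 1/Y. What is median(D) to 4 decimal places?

1/Y is monotone on this domain, so median(D) = 1/(38.08) ≈ 0.0263.

median(D) = 0.0263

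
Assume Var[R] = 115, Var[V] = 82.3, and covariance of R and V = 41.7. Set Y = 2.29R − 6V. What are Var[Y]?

Var[Y] = 2419.9555

Var[Y] = a²·Var[R] + b²·Var[V] + 2ab·covariance of R and V with a = 2.29, b = -6.
= 2.29²·115 + (-6)²·82.3 + 2·2.29·(-6)·41.7
= 603.0715 + 2962.8 + (-1145.916) = 2419.9555.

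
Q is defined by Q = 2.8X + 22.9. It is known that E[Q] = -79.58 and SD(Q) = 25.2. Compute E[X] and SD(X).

E[X] = -36.6, SD(X) = 9

From Q = 2.8X + 22.9: E[Q] = a·E[X] + b, so E[X] = (E[Q] − b)/a = (-79.58 − 22.9)/2.8 = -36.6.
SD(Q) = |a|·SD(X), so SD(X) = 25.2/|2.8| = 9.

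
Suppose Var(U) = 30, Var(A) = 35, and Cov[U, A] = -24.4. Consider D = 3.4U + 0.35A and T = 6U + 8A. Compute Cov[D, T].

Cov[D, T] = -4.92

By bilinearity, Cov[D, T] = ac·Var(U) + bd·Var(A) + (ad+bc)·Cov[U, A], with a=3.4, b=0.35, c=6, d=8.
ac·Var(U) = 3.4·6·30 = 612
bd·Var(A) = 0.35·8·35 = 98
(ad+bc)·Cov[U, A] = (29.3)·(-24.4) = -714.92
Cov[D, T] = 612 + 98 + (-714.92) = -4.92.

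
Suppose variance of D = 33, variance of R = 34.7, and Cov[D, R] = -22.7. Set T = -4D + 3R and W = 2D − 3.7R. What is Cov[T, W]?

By bilinearity, Cov[T, W] = ac·variance of D + bd·variance of R + (ad+bc)·Cov[D, R], with a=-4, b=3, c=2, d=-3.7.
ac·variance of D = (-4)·2·33 = -264
bd·variance of R = 3·(-3.7)·34.7 = -385.17
(ad+bc)·Cov[D, R] = (20.8)·(-22.7) = -472.16
Cov[T, W] = -264 + (-385.17) + (-472.16) = -1121.33.

Cov[T, W] = -1121.33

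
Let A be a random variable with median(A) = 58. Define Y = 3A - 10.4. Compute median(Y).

median(Y) = 163.6

A linear map preserves order up to sign, so median(Y) = a·median(A) + b = 3·58 + (-10.4) = 163.6.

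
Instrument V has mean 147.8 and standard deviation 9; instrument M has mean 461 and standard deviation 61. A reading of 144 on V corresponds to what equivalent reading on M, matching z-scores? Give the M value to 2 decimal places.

z = (144 − 147.8)/9 ≈ -0.4222.
M = 461 + z·61 = 461 + (144 − 147.8)·61/9 ≈ 435.24.

M = 435.24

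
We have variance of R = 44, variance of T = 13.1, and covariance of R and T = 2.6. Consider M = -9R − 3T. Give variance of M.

variance of M = a²·variance of R + b²·variance of T + 2ab·covariance of R and T with a = -9, b = -3.
= (-9)²·44 + (-3)²·13.1 + 2·(-9)·(-3)·2.6
= 3564 + 117.9 + 140.4 = 3822.3.

variance of M = 3822.3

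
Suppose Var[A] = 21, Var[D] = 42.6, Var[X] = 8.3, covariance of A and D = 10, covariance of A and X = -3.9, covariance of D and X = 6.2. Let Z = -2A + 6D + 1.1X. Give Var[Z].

Var[Z] = 1486.643

Var[Z] = a²·Var[A] + b²·Var[D] + c²·Var[X] + 2ab·covariance of A and D + 2ac·covariance of A and X + 2bc·covariance of D and X, with a = -2, b = 6, c = 1.1.
= 84 + 1533.6 + 10.043 + (-240) + 17.16 + 81.84
= 1486.643.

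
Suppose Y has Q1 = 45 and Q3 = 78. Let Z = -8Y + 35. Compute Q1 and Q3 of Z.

Q1(Z) = -589, Q3(Z) = -325

a = -8 < 0 reverses order: Q1(Z) comes from Q3(Y), Q3(Z) from Q1(Y).
Q1(Z) = (-8)·78 + 35 = -589; Q3(Z) = (-8)·45 + 35 = -325.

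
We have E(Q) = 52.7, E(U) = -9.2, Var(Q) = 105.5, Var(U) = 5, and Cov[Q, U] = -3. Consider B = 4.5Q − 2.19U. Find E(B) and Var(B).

E(B) = 257.298, Var(B) = 2219.4855

E(B) = 4.5·E(Q) + (-2.19)·E(U) = 4.5·52.7 + (-2.19)·(-9.2) = 257.298.
Var(B) = a²·Var(Q) + b²·Var(U) + 2ab·Cov[Q, U] with a = 4.5, b = -2.19.
= 4.5²·105.5 + (-2.19)²·5 + 2·4.5·(-2.19)·(-3)
= 2136.375 + 23.9805 + 59.13 = 2219.4855.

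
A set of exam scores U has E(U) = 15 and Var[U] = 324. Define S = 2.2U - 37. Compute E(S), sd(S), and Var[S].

S = 2.2U - 37 is linear with a = 2.2, b = -37.
E(S) = a·E(U) + b = 2.2·15 + (-37) = -4.
sd(U) = √324 = 18.
sd(S) = |a|·sd(U) = |2.2|·18 = 39.6.
Var[S] = a²·Var[U] = 2.2²·324 = 1568.16 (the additive constant -37 does not affect variance).

E(S) = -4, sd(S) = 39.6, Var[S] = 1568.16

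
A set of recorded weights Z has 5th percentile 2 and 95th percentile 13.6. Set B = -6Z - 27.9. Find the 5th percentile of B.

Since a = -6 < 0 the transformation is decreasing, reversing order: the 5th percentile of B corresponds to the 95th percentile of Z.
So P_{5}(B) = a·P_{95}(Z) + b = (-6)·13.6 + (-27.9) = -109.5.

5th percentile of B = -109.5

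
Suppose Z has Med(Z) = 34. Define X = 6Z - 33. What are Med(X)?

A linear map preserves order up to sign, so Med(X) = a·Med(Z) + b = 6·34 + (-33) = 171.

Med(X) = 171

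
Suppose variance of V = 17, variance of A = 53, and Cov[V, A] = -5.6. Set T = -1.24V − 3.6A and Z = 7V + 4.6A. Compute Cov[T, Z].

Cov[T, Z] = -852.1776

By bilinearity, Cov[T, Z] = ac·variance of V + bd·variance of A + (ad+bc)·Cov[V, A], with a=-1.24, b=-3.6, c=7, d=4.6.
ac·variance of V = (-1.24)·7·17 = -147.56
bd·variance of A = (-3.6)·4.6·53 = -877.68
(ad+bc)·Cov[V, A] = (-30.904)·(-5.6) = 173.0624
Cov[T, Z] = -147.56 + (-877.68) + 173.0624 = -852.1776.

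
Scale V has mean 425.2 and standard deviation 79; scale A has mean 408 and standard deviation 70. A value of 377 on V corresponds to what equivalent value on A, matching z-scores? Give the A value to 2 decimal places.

z = (377 − 425.2)/79 ≈ -0.6101.
A = 408 + z·70 = 408 + (377 − 425.2)·70/79 ≈ 365.29.

A = 365.29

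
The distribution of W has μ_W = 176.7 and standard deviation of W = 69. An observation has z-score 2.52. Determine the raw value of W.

W = μ_W + z·standard deviation of W = 176.7 + 2.52·69 = 350.58.

W = 350.58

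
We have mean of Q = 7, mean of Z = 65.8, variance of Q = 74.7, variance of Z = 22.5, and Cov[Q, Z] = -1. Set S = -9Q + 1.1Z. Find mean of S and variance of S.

mean of S = 9.38, variance of S = 6097.725

mean of S = (-9)·mean of Q + 1.1·mean of Z = (-9)·7 + 1.1·65.8 = 9.38.
variance of S = a²·variance of Q + b²·variance of Z + 2ab·Cov[Q, Z] with a = -9, b = 1.1.
= (-9)²·74.7 + 1.1²·22.5 + 2·(-9)·1.1·(-1)
= 6050.7 + 27.225 + 19.8 = 6097.725.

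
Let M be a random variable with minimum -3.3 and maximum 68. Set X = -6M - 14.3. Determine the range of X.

Range of M = 68 − (-3.3) = 71.3.
Range(X) = |a|·Range(M) = |-6|·71.3 = 427.8.

Range(X) = 427.8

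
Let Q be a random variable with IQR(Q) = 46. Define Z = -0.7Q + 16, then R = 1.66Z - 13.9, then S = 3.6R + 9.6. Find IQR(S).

IQR(Z) = |-0.7|·46 = 32.2.
IQR(R) = |1.66|·32.2 = 53.452.
IQR(S) = |3.6|·53.452 = 192.4272.

IQR(S) = 192.4272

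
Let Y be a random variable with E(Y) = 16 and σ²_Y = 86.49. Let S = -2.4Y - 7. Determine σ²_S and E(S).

σ²_S = 498.1824, E(S) = -45.4

S = -2.4Y - 7 is linear with a = -2.4, b = -7.
σ²_S = a²·σ²_Y = (-2.4)²·86.49 = 498.1824 (the additive constant -7 does not affect variance).
E(S) = a·E(Y) + b = (-2.4)·16 + (-7) = -45.4.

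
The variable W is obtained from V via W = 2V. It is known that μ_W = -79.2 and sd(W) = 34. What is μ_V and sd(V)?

μ_V = -39.6, sd(V) = 17

From W = 2V: μ_W = a·μ_V + b, so μ_V = (μ_W − b)/a = (-79.2 − 0)/2 = -39.6.
sd(W) = |a|·sd(V), so sd(V) = 34/|2| = 17.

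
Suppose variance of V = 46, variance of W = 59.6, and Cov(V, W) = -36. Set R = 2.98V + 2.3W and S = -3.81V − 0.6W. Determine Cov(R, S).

By bilinearity, Cov(R, S) = ac·variance of V + bd·variance of W + (ad+bc)·Cov(V, W), with a=2.98, b=2.3, c=-3.81, d=-0.6.
ac·variance of V = 2.98·(-3.81)·46 = -522.2748
bd·variance of W = 2.3·(-0.6)·59.6 = -82.248
(ad+bc)·Cov(V, W) = (-10.551)·(-36) = 379.836
Cov(R, S) = -522.2748 + (-82.248) + 379.836 = -224.6868.

Cov(R, S) = -224.6868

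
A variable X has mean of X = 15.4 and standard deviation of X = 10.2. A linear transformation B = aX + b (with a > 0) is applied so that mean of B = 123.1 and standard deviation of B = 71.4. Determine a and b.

a = 7, b = 15.3

standard deviation of B = a·standard deviation of X (a > 0), so a = 71.4/10.2 = 7.
mean of B = a·mean of X + b, so b = 123.1 − 7·15.4 = 15.3.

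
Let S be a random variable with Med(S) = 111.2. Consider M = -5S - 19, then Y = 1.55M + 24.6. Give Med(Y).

Med(M) = (-5)·111.2 + (-19) = -575.
Med(Y) = 1.55·(-575) + 24.6 = -866.65.

Med(Y) = -866.65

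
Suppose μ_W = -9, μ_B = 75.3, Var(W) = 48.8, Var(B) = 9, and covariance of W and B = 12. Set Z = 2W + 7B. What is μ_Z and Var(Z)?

μ_Z = 509.1, Var(Z) = 972.2

μ_Z = 2·μ_W + 7·μ_B = 2·(-9) + 7·75.3 = 509.1.
Var(Z) = a²·Var(W) + b²·Var(B) + 2ab·covariance of W and B with a = 2, b = 7.
= 2²·48.8 + 7²·9 + 2·2·7·12
= 195.2 + 441 + 336 = 972.2.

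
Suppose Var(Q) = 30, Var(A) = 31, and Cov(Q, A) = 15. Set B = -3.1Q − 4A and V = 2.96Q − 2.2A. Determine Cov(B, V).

Cov(B, V) = -77.78

By bilinearity, Cov(B, V) = ac·Var(Q) + bd·Var(A) + (ad+bc)·Cov(Q, A), with a=-3.1, b=-4, c=2.96, d=-2.2.
ac·Var(Q) = (-3.1)·2.96·30 = -275.28
bd·Var(A) = (-4)·(-2.2)·31 = 272.8
(ad+bc)·Cov(Q, A) = (-5.02)·15 = -75.3
Cov(B, V) = -275.28 + 272.8 + (-75.3) = -77.78.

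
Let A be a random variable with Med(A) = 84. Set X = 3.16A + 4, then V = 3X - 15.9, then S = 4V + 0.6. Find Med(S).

Med(S) = 3170.28

Med(X) = 3.16·84 + 4 = 269.44.
Med(V) = 3·269.44 + (-15.9) = 792.42.
Med(S) = 4·792.42 + 0.6 = 3170.28.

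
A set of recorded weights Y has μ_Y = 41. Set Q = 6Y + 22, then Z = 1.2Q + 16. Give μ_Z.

μ_Q = 6·41 + 22 = 268.
μ_Z = 1.2·268 + 16 = 337.6.

μ_Z = 337.6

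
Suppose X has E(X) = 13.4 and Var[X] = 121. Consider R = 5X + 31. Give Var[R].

R = 5X + 31 is linear with a = 5, b = 31.
Var[R] = a²·Var[X] = 5²·121 = 3025 (the additive constant 31 does not affect variance).

Var[R] = 3025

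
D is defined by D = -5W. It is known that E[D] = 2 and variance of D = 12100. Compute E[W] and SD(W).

E[W] = -0.4, SD(W) = 22

From D = -5W: E[D] = a·E[W] + b, so E[W] = (E[D] − b)/a = (2 − 0)/(-5) = -0.4.
SD(D) = √12100 = 110.
SD(D) = |a|·SD(W), so SD(W) = 110/|-5| = 22.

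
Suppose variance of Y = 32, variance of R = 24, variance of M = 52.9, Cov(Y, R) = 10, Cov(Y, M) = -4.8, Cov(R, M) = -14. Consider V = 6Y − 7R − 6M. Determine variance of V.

variance of V = 2562

variance of V = a²·variance of Y + b²·variance of R + c²·variance of M + 2ab·Cov(Y, R) + 2ac·Cov(Y, M) + 2bc·Cov(R, M), with a = 6, b = -7, c = -6.
= 1152 + 1176 + 1904.4 + (-840) + 345.6 + (-1176)
= 2562.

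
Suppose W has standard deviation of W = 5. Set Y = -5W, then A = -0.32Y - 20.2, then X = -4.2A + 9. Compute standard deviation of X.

standard deviation of Y = |-5|·5 = 25.
standard deviation of A = |-0.32|·25 = 8.
standard deviation of X = |-4.2|·8 = 33.6.

standard deviation of X = 33.6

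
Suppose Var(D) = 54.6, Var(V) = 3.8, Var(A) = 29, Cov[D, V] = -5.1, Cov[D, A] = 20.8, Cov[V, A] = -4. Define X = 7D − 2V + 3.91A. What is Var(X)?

Var(X) = 4477.9069

Var(X) = a²·Var(D) + b²·Var(V) + c²·Var(A) + 2ab·Cov[D, V] + 2ac·Cov[D, A] + 2bc·Cov[V, A], with a = 7, b = -2, c = 3.91.
= 2675.4 + 15.2 + 443.3549 + 142.8 + 1138.592 + 62.56
= 4477.9069.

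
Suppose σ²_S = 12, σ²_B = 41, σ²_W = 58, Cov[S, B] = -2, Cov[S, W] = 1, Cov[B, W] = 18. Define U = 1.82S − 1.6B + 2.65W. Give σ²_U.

σ²_U = a²·σ²_S + b²·σ²_B + c²·σ²_W + 2ab·Cov[S, B] + 2ac·Cov[S, W] + 2bc·Cov[B, W], with a = 1.82, b = -1.6, c = 2.65.
= 39.7488 + 104.96 + 407.305 + 11.648 + 9.646 + (-152.64)
= 420.6678.

σ²_U = 420.6678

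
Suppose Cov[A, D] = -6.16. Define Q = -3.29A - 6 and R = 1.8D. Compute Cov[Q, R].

Cov[Q, R] = 36.47952

Cov[Q, R] = a·c·Cov[A, D] = (-3.29)·1.8·(-6.16) = 36.47952. Additive constants drop out.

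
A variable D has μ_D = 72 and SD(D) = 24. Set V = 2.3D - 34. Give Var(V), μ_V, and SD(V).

Var(V) = 3047.04, μ_V = 131.6, SD(V) = 55.2

V = 2.3D - 34 is linear with a = 2.3, b = -34.
Var(D) = 24² = 576.
Var(V) = a²·Var(D) = 2.3²·576 = 3047.04 (the additive constant -34 does not affect variance).
μ_V = a·μ_D + b = 2.3·72 + (-34) = 131.6.
SD(V) = |a|·SD(D) = |2.3|·24 = 55.2.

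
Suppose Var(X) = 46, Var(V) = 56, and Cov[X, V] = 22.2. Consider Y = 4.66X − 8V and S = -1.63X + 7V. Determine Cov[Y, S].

By bilinearity, Cov[Y, S] = ac·Var(X) + bd·Var(V) + (ad+bc)·Cov[X, V], with a=4.66, b=-8, c=-1.63, d=7.
ac·Var(X) = 4.66·(-1.63)·46 = -349.4068
bd·Var(V) = (-8)·7·56 = -3136
(ad+bc)·Cov[X, V] = (45.66)·22.2 = 1013.652
Cov[Y, S] = -349.4068 + (-3136) + 1013.652 = -2471.7548.

Cov[Y, S] = -2471.7548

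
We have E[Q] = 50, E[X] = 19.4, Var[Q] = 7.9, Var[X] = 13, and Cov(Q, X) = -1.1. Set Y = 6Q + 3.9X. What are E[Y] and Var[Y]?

E[Y] = 6·E[Q] + 3.9·E[X] = 6·50 + 3.9·19.4 = 375.66.
Var[Y] = a²·Var[Q] + b²·Var[X] + 2ab·Cov(Q, X) with a = 6, b = 3.9.
= 6²·7.9 + 3.9²·13 + 2·6·3.9·(-1.1)
= 284.4 + 197.73 + (-51.48) = 430.65.

E[Y] = 375.66, Var[Y] = 430.65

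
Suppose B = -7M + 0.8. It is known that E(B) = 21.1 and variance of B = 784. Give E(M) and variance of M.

From B = -7M + 0.8: E(B) = a·E(M) + b, so E(M) = (E(B) − b)/a = (21.1 − 0.8)/(-7) = -2.9.
variance of B = a²·variance of M, so variance of M = 784/(-7)² = 16.

E(M) = -2.9, variance of M = 16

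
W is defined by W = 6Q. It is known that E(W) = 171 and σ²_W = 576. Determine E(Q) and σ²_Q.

From W = 6Q: E(W) = a·E(Q) + b, so E(Q) = (E(W) − b)/a = (171 − 0)/6 = 28.5.
σ²_W = a²·σ²_Q, so σ²_Q = 576/6² = 16.

E(Q) = 28.5, σ²_Q = 16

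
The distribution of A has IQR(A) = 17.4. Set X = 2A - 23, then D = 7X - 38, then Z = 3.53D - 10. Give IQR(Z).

IQR(X) = |2|·17.4 = 34.8.
IQR(D) = |7|·34.8 = 243.6.
IQR(Z) = |3.53|·243.6 = 859.908.

IQR(Z) = 859.908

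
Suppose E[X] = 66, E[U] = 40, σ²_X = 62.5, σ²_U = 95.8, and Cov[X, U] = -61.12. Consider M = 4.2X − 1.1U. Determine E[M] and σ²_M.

E[M] = 4.2·E[X] + (-1.1)·E[U] = 4.2·66 + (-1.1)·40 = 233.2.
σ²_M = a²·σ²_X + b²·σ²_U + 2ab·Cov[X, U] with a = 4.2, b = -1.1.
= 4.2²·62.5 + (-1.1)²·95.8 + 2·4.2·(-1.1)·(-61.12)
= 1102.5 + 115.918 + 564.7488 = 1783.1668.

E[M] = 233.2, σ²_M = 1783.1668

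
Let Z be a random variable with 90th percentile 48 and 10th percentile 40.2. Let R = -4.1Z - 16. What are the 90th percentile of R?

Since a = -4.1 < 0 the transformation is decreasing, reversing order: the 90th percentile of R corresponds to the 10th percentile of Z.
So P_{90}(R) = a·P_{10}(Z) + b = (-4.1)·40.2 + (-16) = -180.82.

90th percentile of R = -180.82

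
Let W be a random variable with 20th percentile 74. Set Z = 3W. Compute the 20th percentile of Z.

20th percentile of Z = 222

Since a = 3 > 0 the transformation is increasing, so the 20th percentile of Z = a·(P_{20} of W) + b = 3·74 = 222.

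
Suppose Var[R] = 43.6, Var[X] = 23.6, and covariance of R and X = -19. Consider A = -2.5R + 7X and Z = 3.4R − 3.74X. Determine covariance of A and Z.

covariance of A and Z = -1618.298

By bilinearity, covariance of A and Z = ac·Var[R] + bd·Var[X] + (ad+bc)·covariance of R and X, with a=-2.5, b=7, c=3.4, d=-3.74.
ac·Var[R] = (-2.5)·3.4·43.6 = -370.6
bd·Var[X] = 7·(-3.74)·23.6 = -617.848
(ad+bc)·covariance of R and X = (33.15)·(-19) = -629.85
covariance of A and Z = -370.6 + (-617.848) + (-629.85) = -1618.298.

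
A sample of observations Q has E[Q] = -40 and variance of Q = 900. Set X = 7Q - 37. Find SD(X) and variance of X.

SD(X) = 210, variance of X = 44100

X = 7Q - 37 is linear with a = 7, b = -37.
SD(Q) = √900 = 30.
SD(X) = |a|·SD(Q) = |7|·30 = 210.
variance of X = a²·variance of Q = 7²·900 = 44100 (the additive constant -37 does not affect variance).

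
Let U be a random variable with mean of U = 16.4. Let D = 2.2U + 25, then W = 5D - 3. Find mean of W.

mean of D = 2.2·16.4 + 25 = 61.08.
mean of W = 5·61.08 + (-3) = 302.4.

mean of W = 302.4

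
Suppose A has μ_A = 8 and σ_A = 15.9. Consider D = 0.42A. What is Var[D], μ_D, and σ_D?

D = 0.42A is linear with a = 0.42, b = 0.
Var[A] = 15.9² = 252.81.
Var[D] = a²·Var[A] = 0.42²·252.81 = 44.595684.
μ_D = a·μ_A + b = 0.42·8 = 3.36.
σ_D = |a|·σ_A = |0.42|·15.9 = 6.678.

Var[D] = 44.595684, μ_D = 3.36, σ_D = 6.678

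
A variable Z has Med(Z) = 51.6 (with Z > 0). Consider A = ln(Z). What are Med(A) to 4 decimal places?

ln(Z) is monotone on this domain, so Med(A) = ln(51.6) ≈ 3.9435.

Med(A) = 3.9435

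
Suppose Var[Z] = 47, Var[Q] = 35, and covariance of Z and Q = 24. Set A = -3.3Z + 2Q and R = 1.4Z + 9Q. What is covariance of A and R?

covariance of A and R = -232.74

By bilinearity, covariance of A and R = ac·Var[Z] + bd·Var[Q] + (ad+bc)·covariance of Z and Q, with a=-3.3, b=2, c=1.4, d=9.
ac·Var[Z] = (-3.3)·1.4·47 = -217.14
bd·Var[Q] = 2·9·35 = 630
(ad+bc)·covariance of Z and Q = (-26.9)·24 = -645.6
covariance of A and R = -217.14 + 630 + (-645.6) = -232.74.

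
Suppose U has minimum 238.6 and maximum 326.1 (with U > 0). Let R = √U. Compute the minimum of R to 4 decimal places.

min(R) = 15.4467

√U is increasing on this domain, so min(R) comes from min(U) = 238.6: min(R) = √(238.6) ≈ 15.4467.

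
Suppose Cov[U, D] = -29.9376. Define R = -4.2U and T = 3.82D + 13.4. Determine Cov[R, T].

Cov[R, T] = 480.3188544

Cov[R, T] = a·c·Cov[U, D] = (-4.2)·3.82·(-29.9376) = 480.3188544. Additive constants drop out.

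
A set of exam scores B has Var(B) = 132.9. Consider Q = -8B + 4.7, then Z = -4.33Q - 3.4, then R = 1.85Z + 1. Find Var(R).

Var(Q) = (-8)²·132.9 = 8505.6.
Var(Z) = (-4.33)²·8505.6 = 159470.64384.
Var(R) = 1.85²·159470.64384 = 545788.2785424.

Var(R) = 545788.2785424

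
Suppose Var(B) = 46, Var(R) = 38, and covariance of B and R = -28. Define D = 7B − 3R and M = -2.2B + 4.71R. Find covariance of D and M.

covariance of D and M = -2353.3

By bilinearity, covariance of D and M = ac·Var(B) + bd·Var(R) + (ad+bc)·covariance of B and R, with a=7, b=-3, c=-2.2, d=4.71.
ac·Var(B) = 7·(-2.2)·46 = -708.4
bd·Var(R) = (-3)·4.71·38 = -536.94
(ad+bc)·covariance of B and R = (39.57)·(-28) = -1107.96
covariance of D and M = -708.4 + (-536.94) + (-1107.96) = -2353.3.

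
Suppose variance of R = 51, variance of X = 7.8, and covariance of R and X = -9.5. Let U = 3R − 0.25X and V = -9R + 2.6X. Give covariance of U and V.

By bilinearity, covariance of U and V = ac·variance of R + bd·variance of X + (ad+bc)·covariance of R and X, with a=3, b=-0.25, c=-9, d=2.6.
ac·variance of R = 3·(-9)·51 = -1377
bd·variance of X = (-0.25)·2.6·7.8 = -5.07
(ad+bc)·covariance of R and X = (10.05)·(-9.5) = -95.475
covariance of U and V = -1377 + (-5.07) + (-95.475) = -1477.545.

covariance of U and V = -1477.545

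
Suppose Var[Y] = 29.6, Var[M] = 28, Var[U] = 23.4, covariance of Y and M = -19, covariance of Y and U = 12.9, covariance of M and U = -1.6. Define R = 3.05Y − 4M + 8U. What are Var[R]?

Var[R] = 3416.474

Var[R] = a²·Var[Y] + b²·Var[M] + c²·Var[U] + 2ab·covariance of Y and M + 2ac·covariance of Y and U + 2bc·covariance of M and U, with a = 3.05, b = -4, c = 8.
= 275.354 + 448 + 1497.6 + 463.6 + 629.52 + 102.4
= 3416.474.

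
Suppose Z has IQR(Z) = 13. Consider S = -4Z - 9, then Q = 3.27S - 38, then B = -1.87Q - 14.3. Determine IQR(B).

IQR(S) = |-4|·13 = 52.
IQR(Q) = |3.27|·52 = 170.04.
IQR(B) = |-1.87|·170.04 = 317.9748.

IQR(B) = 317.9748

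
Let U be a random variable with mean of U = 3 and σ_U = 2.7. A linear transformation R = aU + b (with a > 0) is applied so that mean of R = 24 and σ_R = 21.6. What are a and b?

σ_R = a·σ_U (a > 0), so a = 21.6/2.7 = 8.
mean of R = a·mean of U + b, so b = 24 − 8·3 = 0.

a = 8, b = 0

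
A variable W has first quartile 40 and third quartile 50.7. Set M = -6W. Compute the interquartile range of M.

IQR of W = Q3 − Q1 = 50.7 − 40 = 10.7.
Under M = aW + b, IQR(M) = |a|·IQR(W) = |-6|·10.7 = 64.2 (shifts cancel; spread scales by |a|).

IQR(M) = 64.2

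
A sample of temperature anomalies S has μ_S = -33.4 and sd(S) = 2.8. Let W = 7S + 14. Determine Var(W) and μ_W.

Var(W) = 384.16, μ_W = -219.8

W = 7S + 14 is linear with a = 7, b = 14.
Var(S) = 2.8² = 7.84.
Var(W) = a²·Var(S) = 7²·7.84 = 384.16 (the additive constant 14 does not affect variance).
μ_W = a·μ_S + b = 7·(-33.4) + 14 = -219.8.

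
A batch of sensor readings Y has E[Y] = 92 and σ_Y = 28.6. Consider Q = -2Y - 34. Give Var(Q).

Var(Q) = 3271.84

Q = -2Y - 34 is linear with a = -2, b = -34.
Var(Y) = 28.6² = 817.96.
Var(Q) = a²·Var(Y) = (-2)²·817.96 = 3271.84 (the additive constant -34 does not affect variance).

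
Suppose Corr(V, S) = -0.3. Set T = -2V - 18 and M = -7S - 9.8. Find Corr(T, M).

Linear rescalings preserve correlation up to sign; here the slopes -2 and -7 have the same sign, so Corr(T, M) = Corr(V, S) = -0.3.

Corr(T, M) = -0.3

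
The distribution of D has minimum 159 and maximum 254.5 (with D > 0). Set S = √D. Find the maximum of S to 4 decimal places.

max(S) = 15.9531

√D is increasing on this domain, so max(S) comes from max(D) = 254.5: max(S) = √(254.5) ≈ 15.9531.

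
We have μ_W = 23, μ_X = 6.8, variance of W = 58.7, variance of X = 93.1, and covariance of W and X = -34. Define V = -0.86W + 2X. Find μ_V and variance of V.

μ_V = -6.18, variance of V = 532.77452

μ_V = (-0.86)·μ_W + 2·μ_X = (-0.86)·23 + 2·6.8 = -6.18.
variance of V = a²·variance of W + b²·variance of X + 2ab·covariance of W and X with a = -0.86, b = 2.
= (-0.86)²·58.7 + 2²·93.1 + 2·(-0.86)·2·(-34)
= 43.41452 + 372.4 + 116.96 = 532.77452.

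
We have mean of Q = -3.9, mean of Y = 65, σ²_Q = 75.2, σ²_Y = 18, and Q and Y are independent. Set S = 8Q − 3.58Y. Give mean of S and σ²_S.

mean of S = -263.9, σ²_S = 5043.4952

mean of S = 8·mean of Q + (-3.58)·mean of Y = 8·(-3.9) + (-3.58)·65 = -263.9.
σ²_S = a²·σ²_Q + b²·σ²_Y + 2ab·covariance of Q and Y with a = 8, b = -3.58.
Independence gives covariance of Q and Y = 0.
= 8²·75.2 + (-3.58)²·18 + 2·8·(-3.58)·0
= 4812.8 + 230.6952 + 0 = 5043.4952.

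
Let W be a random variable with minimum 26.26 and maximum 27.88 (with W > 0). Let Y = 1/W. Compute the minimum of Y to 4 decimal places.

min(Y) = 0.0359

1/W is decreasing on this domain, so min(Y) comes from max(W) = 27.88: min(Y) = 1/(27.88) ≈ 0.0359.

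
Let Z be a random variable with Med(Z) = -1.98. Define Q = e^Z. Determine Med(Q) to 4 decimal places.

e^Z is monotone on this domain, so Med(Q) = exp(-1.98) ≈ 0.1381.

Med(Q) = 0.1381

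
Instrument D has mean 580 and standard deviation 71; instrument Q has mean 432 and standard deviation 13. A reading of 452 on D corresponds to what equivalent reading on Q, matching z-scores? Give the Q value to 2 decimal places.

Q = 408.56

z = (452 − 580)/71 ≈ -1.8028.
Q = 432 + z·13 = 432 + (452 − 580)·13/71 ≈ 408.56.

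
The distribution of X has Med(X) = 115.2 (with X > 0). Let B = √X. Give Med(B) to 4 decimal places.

√X is monotone on this domain, so Med(B) = √(115.2) ≈ 10.7331.

Med(B) = 10.7331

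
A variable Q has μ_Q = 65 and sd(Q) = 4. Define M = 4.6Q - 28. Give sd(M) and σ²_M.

sd(M) = 18.4, σ²_M = 338.56

M = 4.6Q - 28 is linear with a = 4.6, b = -28.
sd(M) = |a|·sd(Q) = |4.6|·4 = 18.4.
σ²_Q = 4² = 16.
σ²_M = a²·σ²_Q = 4.6²·16 = 338.56 (the additive constant -28 does not affect variance).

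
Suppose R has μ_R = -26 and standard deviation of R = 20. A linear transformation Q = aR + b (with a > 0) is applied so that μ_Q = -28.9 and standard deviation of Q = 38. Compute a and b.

a = 1.9, b = 20.5

standard deviation of Q = a·standard deviation of R (a > 0), so a = 38/20 = 1.9.
μ_Q = a·μ_R + b, so b = -28.9 − 1.9·(-26) = 20.5.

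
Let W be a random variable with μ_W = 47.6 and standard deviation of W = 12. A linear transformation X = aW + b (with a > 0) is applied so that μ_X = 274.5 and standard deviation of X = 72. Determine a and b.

standard deviation of X = a·standard deviation of W (a > 0), so a = 72/12 = 6.
μ_X = a·μ_W + b, so b = 274.5 − 6·47.6 = -11.1.

a = 6, b = -11.1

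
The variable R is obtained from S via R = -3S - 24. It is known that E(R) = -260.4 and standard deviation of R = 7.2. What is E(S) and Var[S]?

From R = -3S - 24: E(R) = a·E(S) + b, so E(S) = (E(R) − b)/a = (-260.4 − (-24))/(-3) = 78.8.
Var[R] = 7.2² = 51.84.
Var[R] = a²·Var[S], so Var[S] = 51.84/(-3)² = 5.76.

E(S) = 78.8, Var[S] = 5.76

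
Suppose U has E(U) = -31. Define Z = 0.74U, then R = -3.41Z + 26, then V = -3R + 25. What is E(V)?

E(V) = -287.6762

E(Z) = 0.74·(-31) = -22.94.
E(R) = (-3.41)·(-22.94) + 26 = 104.2254.
E(V) = (-3)·104.2254 + 25 = -287.6762.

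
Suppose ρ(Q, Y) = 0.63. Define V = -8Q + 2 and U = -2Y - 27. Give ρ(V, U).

Linear rescalings preserve correlation up to sign; here the slopes -8 and -2 have the same sign, so ρ(V, U) = ρ(Q, Y) = 0.63.

ρ(V, U) = 0.63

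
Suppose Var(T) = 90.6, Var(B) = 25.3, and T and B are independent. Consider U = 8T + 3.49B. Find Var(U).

Var(U) = a²·Var(T) + b²·Var(B) + 2ab·Cov[T, B] with a = 8, b = 3.49.
Independence gives Cov[T, B] = 0.
= 8²·90.6 + 3.49²·25.3 + 2·8·3.49·0
= 5798.4 + 308.15653 + 0 = 6106.55653.

Var(U) = 6106.55653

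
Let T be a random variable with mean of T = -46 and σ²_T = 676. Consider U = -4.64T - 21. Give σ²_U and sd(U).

σ²_U = 14554.0096, sd(U) = 120.64

U = -4.64T - 21 is linear with a = -4.64, b = -21.
σ²_U = a²·σ²_T = (-4.64)²·676 = 14554.0096 (the additive constant -21 does not affect variance).
sd(T) = √676 = 26.
sd(U) = |a|·sd(T) = |-4.64|·26 = 120.64.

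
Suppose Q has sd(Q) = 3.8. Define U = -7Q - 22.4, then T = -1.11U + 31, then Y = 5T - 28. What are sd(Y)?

sd(U) = |-7|·3.8 = 26.6.
sd(T) = |-1.11|·26.6 = 29.526.
sd(Y) = |5|·29.526 = 147.63.

sd(Y) = 147.63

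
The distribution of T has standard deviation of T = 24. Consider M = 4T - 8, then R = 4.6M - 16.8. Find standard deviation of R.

standard deviation of M = |4|·24 = 96.
standard deviation of R = |4.6|·96 = 441.6.

standard deviation of R = 441.6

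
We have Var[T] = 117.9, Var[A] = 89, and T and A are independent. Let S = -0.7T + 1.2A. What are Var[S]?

Var[S] = a²·Var[T] + b²·Var[A] + 2ab·Cov[T, A] with a = -0.7, b = 1.2.
Independence gives Cov[T, A] = 0.
= (-0.7)²·117.9 + 1.2²·89 + 2·(-0.7)·1.2·0
= 57.771 + 128.16 + 0 = 185.931.

Var[S] = 185.931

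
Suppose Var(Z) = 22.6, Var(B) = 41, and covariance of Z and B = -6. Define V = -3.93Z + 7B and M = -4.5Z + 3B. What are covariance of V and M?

covariance of V and M = 1520.421

By bilinearity, covariance of V and M = ac·Var(Z) + bd·Var(B) + (ad+bc)·covariance of Z and B, with a=-3.93, b=7, c=-4.5, d=3.
ac·Var(Z) = (-3.93)·(-4.5)·22.6 = 399.681
bd·Var(B) = 7·3·41 = 861
(ad+bc)·covariance of Z and B = (-43.29)·(-6) = 259.74
covariance of V and M = 399.681 + 861 + 259.74 = 1520.421.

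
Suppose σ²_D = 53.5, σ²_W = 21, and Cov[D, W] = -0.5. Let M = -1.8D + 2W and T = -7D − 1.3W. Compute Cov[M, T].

Cov[M, T] = 625.33

By bilinearity, Cov[M, T] = ac·σ²_D + bd·σ²_W + (ad+bc)·Cov[D, W], with a=-1.8, b=2, c=-7, d=-1.3.
ac·σ²_D = (-1.8)·(-7)·53.5 = 674.1
bd·σ²_W = 2·(-1.3)·21 = -54.6
(ad+bc)·Cov[D, W] = (-11.66)·(-0.5) = 5.83
Cov[M, T] = 674.1 + (-54.6) + 5.83 = 625.33.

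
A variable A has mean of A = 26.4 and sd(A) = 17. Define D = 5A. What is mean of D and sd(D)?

D = 5A is linear with a = 5, b = 0.
mean of D = a·mean of A + b = 5·26.4 = 132.
sd(D) = |a|·sd(A) = |5|·17 = 85.

mean of D = 132, sd(D) = 85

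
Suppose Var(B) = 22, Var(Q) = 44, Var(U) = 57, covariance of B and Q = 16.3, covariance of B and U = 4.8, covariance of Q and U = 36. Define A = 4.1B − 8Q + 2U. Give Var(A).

Var(A) = 1271.26

Var(A) = a²·Var(B) + b²·Var(Q) + c²·Var(U) + 2ab·covariance of B and Q + 2ac·covariance of B and U + 2bc·covariance of Q and U, with a = 4.1, b = -8, c = 2.
= 369.82 + 2816 + 228 + (-1069.28) + 78.72 + (-1152)
= 1271.26.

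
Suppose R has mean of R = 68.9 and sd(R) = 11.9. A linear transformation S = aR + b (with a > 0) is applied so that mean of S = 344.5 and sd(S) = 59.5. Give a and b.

a = 5, b = 0

sd(S) = a·sd(R) (a > 0), so a = 59.5/11.9 = 5.
mean of S = a·mean of R + b, so b = 344.5 − 5·68.9 = 0.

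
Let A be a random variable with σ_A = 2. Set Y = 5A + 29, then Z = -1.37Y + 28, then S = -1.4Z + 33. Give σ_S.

σ_Y = |5|·2 = 10.
σ_Z = |-1.37|·10 = 13.7.
σ_S = |-1.4|·13.7 = 19.18.

σ_S = 19.18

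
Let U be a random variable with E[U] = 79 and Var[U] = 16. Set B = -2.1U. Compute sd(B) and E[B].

B = -2.1U is linear with a = -2.1, b = 0.
sd(U) = √16 = 4.
sd(B) = |a|·sd(U) = |-2.1|·4 = 8.4.
E[B] = a·E[U] + b = (-2.1)·79 = -165.9.

sd(B) = 8.4, E[B] = -165.9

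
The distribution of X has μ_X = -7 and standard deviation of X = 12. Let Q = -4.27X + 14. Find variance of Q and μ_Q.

Q = -4.27X + 14 is linear with a = -4.27, b = 14.
variance of X = 12² = 144.
variance of Q = a²·variance of X = (-4.27)²·144 = 2625.5376 (the additive constant 14 does not affect variance).
μ_Q = a·μ_X + b = (-4.27)·(-7) + 14 = 43.89.

variance of Q = 2625.5376, μ_Q = 43.89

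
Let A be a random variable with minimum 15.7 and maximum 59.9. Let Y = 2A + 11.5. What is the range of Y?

Range(Y) = 88.4

Range of A = 59.9 − 15.7 = 44.2.
Range(Y) = |a|·Range(A) = |2|·44.2 = 88.4.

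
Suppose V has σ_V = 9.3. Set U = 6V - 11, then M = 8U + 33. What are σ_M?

σ_M = 446.4

σ_U = |6|·9.3 = 55.8.
σ_M = |8|·55.8 = 446.4.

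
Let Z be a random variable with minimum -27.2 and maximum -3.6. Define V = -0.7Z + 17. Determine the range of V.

Range(V) = 16.52

Range of Z = -3.6 − (-27.2) = 23.6.
Range(V) = |a|·Range(Z) = |-0.7|·23.6 = 16.52.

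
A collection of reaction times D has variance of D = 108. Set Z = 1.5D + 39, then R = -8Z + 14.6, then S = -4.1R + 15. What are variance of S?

variance of Z = 1.5²·108 = 243.
variance of R = (-8)²·243 = 15552.
variance of S = (-4.1)²·15552 = 261429.12.

variance of S = 261429.12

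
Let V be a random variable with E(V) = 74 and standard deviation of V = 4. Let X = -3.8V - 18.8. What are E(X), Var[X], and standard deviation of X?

E(X) = -300, Var[X] = 231.04, standard deviation of X = 15.2

X = -3.8V - 18.8 is linear with a = -3.8, b = -18.8.
E(X) = a·E(V) + b = (-3.8)·74 + (-18.8) = -300.
Var[V] = 4² = 16.
Var[X] = a²·Var[V] = (-3.8)²·16 = 231.04 (the additive constant -18.8 does not affect variance).
standard deviation of X = |a|·standard deviation of V = |-3.8|·4 = 15.2.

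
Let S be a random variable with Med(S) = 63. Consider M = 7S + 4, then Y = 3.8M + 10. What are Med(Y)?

Med(M) = 7·63 + 4 = 445.
Med(Y) = 3.8·445 + 10 = 1701.

Med(Y) = 1701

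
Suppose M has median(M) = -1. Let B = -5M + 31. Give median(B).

median(B) = 36

A linear map preserves order up to sign, so median(B) = a·median(M) + b = (-5)·(-1) + 31 = 36.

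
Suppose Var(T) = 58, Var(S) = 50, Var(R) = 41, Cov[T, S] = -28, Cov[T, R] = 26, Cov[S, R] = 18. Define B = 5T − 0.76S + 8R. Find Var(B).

Var(B) = 6176.8

Var(B) = a²·Var(T) + b²·Var(S) + c²·Var(R) + 2ab·Cov[T, S] + 2ac·Cov[T, R] + 2bc·Cov[S, R], with a = 5, b = -0.76, c = 8.
= 1450 + 28.88 + 2624 + 212.8 + 2080 + (-218.88)
= 6176.8.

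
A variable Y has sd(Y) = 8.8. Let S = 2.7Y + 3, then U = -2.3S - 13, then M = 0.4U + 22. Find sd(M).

sd(S) = |2.7|·8.8 = 23.76.
sd(U) = |-2.3|·23.76 = 54.648.
sd(M) = |0.4|·54.648 = 21.8592.

sd(M) = 21.8592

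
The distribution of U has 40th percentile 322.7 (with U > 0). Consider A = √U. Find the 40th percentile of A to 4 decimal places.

40th percentile of A = 17.9639

√U is increasing, so P_{40}(A) = g(P_{40}(U)) ≈ 17.9639.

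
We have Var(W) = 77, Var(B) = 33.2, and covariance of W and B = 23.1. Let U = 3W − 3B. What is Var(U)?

Var(U) = a²·Var(W) + b²·Var(B) + 2ab·covariance of W and B with a = 3, b = -3.
= 3²·77 + (-3)²·33.2 + 2·3·(-3)·23.1
= 693 + 298.8 + (-415.8) = 576.

Var(U) = 576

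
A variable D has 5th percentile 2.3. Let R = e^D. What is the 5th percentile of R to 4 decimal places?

e^D is increasing, so P_{5}(R) = g(P_{5}(D)) ≈ 9.9742.

5th percentile of R = 9.9742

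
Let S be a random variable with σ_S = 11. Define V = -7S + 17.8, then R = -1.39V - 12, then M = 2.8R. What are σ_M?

σ_V = |-7|·11 = 77.
σ_R = |-1.39|·77 = 107.03.
σ_M = |2.8|·107.03 = 299.684.

σ_M = 299.684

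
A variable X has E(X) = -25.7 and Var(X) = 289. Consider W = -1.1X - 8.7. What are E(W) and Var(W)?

W = -1.1X - 8.7 is linear with a = -1.1, b = -8.7.
E(W) = a·E(X) + b = (-1.1)·(-25.7) + (-8.7) = 19.57.
Var(W) = a²·Var(X) = (-1.1)²·289 = 349.69 (the additive constant -8.7 does not affect variance).

E(W) = 19.57, Var(W) = 349.69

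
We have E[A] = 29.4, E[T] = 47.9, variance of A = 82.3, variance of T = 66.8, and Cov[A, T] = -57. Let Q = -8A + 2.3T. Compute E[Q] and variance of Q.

E[Q] = (-8)·E[A] + 2.3·E[T] = (-8)·29.4 + 2.3·47.9 = -125.03.
variance of Q = a²·variance of A + b²·variance of T + 2ab·Cov[A, T] with a = -8, b = 2.3.
= (-8)²·82.3 + 2.3²·66.8 + 2·(-8)·2.3·(-57)
= 5267.2 + 353.372 + 2097.6 = 7718.172.

E[Q] = -125.03, variance of Q = 7718.172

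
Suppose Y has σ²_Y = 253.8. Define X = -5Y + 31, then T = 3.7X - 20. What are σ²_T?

σ²_T = 86863.05

σ²_X = (-5)²·253.8 = 6345.
σ²_T = 3.7²·6345 = 86863.05.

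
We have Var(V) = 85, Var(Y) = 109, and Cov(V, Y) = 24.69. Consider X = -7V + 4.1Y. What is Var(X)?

Var(X) = a²·Var(V) + b²·Var(Y) + 2ab·Cov(V, Y) with a = -7, b = 4.1.
= (-7)²·85 + 4.1²·109 + 2·(-7)·4.1·24.69
= 4165 + 1832.29 + (-1417.206) = 4580.084.

Var(X) = 4580.084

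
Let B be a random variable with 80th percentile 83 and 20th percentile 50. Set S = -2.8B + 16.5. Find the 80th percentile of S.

80th percentile of S = -123.5

Since a = -2.8 < 0 the transformation is decreasing, reversing order: the 80th percentile of S corresponds to the 20th percentile of B.
So P_{80}(S) = a·P_{20}(B) + b = (-2.8)·50 + 16.5 = -123.5.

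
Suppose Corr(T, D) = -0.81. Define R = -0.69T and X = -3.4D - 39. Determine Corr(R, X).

Linear rescalings preserve correlation up to sign; here the slopes -0.69 and -3.4 have the same sign, so Corr(R, X) = Corr(T, D) = -0.81.

Corr(R, X) = -0.81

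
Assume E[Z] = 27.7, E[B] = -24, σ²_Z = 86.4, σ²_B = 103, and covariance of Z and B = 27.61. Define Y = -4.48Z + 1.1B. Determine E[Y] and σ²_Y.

E[Y] = -150.496, σ²_Y = 1586.5884

E[Y] = (-4.48)·E[Z] + 1.1·E[B] = (-4.48)·27.7 + 1.1·(-24) = -150.496.
σ²_Y = a²·σ²_Z + b²·σ²_B + 2ab·covariance of Z and B with a = -4.48, b = 1.1.
= (-4.48)²·86.4 + 1.1²·103 + 2·(-4.48)·1.1·27.61
= 1734.08256 + 124.63 + (-272.12416) = 1586.5884.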